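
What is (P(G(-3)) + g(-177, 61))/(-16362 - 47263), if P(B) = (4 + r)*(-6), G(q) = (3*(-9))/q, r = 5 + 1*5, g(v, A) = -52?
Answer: 136/63625 ≈ 0.0021375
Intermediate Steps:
r = 10 (r = 5 + 5 = 10)
G(q) = -27/q
P(B) = -84 (P(B) = (4 + 10)*(-6) = 14*(-6) = -84)
(P(G(-3)) + g(-177, 61))/(-16362 - 47263) = (-84 - 52)/(-16362 - 47263) = -136/(-63625) = -136*(-1/63625) = 136/63625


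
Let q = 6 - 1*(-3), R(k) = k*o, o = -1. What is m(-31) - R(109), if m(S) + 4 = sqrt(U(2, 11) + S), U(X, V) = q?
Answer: 105 + I*sqrt(22) ≈ 105.0 + 4.6904*I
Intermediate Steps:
R(k) = -k (R(k) = k*(-1) = -k)
q = 9 (q = 6 + 3 = 9)
U(X, V) = 9
m(S) = -4 + sqrt(9 + S)
m(-31) - R(109) = (-4 + sqrt(9 - 31)) - (-1)*109 = (-4 + sqrt(-22)) - 1*(-109) = (-4 + I*sqrt(22)) + 109 = 105 + I*sqrt(22)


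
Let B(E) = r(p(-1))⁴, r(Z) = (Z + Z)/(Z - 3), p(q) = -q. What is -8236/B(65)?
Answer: -8236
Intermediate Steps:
r(Z) = 2*Z/(-3 + Z) (r(Z) = (2*Z)/(-3 + Z) = 2*Z/(-3 + Z))
B(E) = 1 (B(E) = (2*(-1*(-1))/(-3 - 1*(-1)))⁴ = (2*1/(-3 + 1))⁴ = (2*1/(-2))⁴ = (2*1*(-½))⁴ = (-1)⁴ = 1)
-8236/B(65) = -8236/1 = -8236*1 = -8236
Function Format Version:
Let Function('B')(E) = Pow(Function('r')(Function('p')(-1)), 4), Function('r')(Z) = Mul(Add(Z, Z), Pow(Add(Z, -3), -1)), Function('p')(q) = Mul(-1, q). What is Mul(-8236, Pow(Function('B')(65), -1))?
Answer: -8236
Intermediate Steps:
Function('r')(Z) = Mul(2, Z, Pow(Add(-3, Z), -1)) (Function('r')(Z) = Mul(Mul(2, Z), Pow(Add(-3, Z), -1)) = Mul(2, Z, Pow(Add(-3, Z), -1)))
Function('B')(E) = 1 (Function('B')(E) = Pow(Mul(2, Mul(-1, -1), Pow(Add(-3, Mul(-1, -1)), -1)), 4) = Pow(Mul(2, 1, Pow(Add(-3, 1), -1)), 4) = Pow(Mul(2, 1, Pow(-2, -1)), 4) = Pow(Mul(2, 1, Rational(-1, 2)), 4) = Pow(-1, 4) = 1)
Mul(-8236, Pow(Function('B')(65), -1)) = Mul(-8236, Pow(1, -1)) = Mul(-8236, 1) = -8236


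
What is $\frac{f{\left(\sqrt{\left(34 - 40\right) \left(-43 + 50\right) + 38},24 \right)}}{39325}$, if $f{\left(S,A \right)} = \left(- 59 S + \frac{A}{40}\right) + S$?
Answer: $\frac{3}{196625} - \frac{116 i}{39325} \approx 1.5257 \cdot 10^{-5} - 0.0029498 i$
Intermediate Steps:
$f{\left(S,A \right)} = - 58 S + \frac{A}{40}$ ($f{\left(S,A \right)} = \left(- 59 S + \frac{A}{40}\right) + S = - 58 S + \frac{A}{40}$)
$\frac{f{\left(\sqrt{\left(34 - 40\right) \left(-43 + 50\right) + 38},24 \right)}}{39325} = \frac{- 58 \sqrt{\left(34 - 40\right) \left(-43 + 50\right) + 38} + \frac{1}{40} \cdot 24}{39325} = \left(- 58 \sqrt{\left(-6\right) 7 + 38} + \frac{3}{5}\right) \frac{1}{39325} = \left(- 58 \sqrt{-42 + 38} + \frac{3}{5}\right) \frac{1}{39325} = \left(- 58 \sqrt{-4} + \frac{3}{5}\right) \frac{1}{39325} = \left(- 58 \cdot 2 i + \frac{3}{5}\right) \frac{1}{39325} = \left(- 116 i + \frac{3}{5}\right) \frac{1}{39325} = \left(\frac{3}{5} - 116 i\right) \frac{1}{39325} = \frac{3}{196625} - \frac{116 i}{39325}$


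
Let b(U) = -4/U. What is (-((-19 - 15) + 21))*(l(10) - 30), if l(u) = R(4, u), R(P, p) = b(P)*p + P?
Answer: -468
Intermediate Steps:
R(P, p) = P - 4*p/P (R(P, p) = (-4/P)*p + P = -4*p/P + P = P - 4*p/P)
l(u) = 4 - u (l(u) = 4 - 4*u/4 = 4 - 4*u*¼ = 4 - u)
(-((-19 - 15) + 21))*(l(10) - 30) = (-((-19 - 15) + 21))*((4 - 1*10) - 30) = (-(-34 + 21))*((4 - 10) - 30) = (-1*(-13))*(-6 - 30) = 13*(-36) = -468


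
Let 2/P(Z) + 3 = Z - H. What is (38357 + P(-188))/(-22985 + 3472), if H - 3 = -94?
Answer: -1917849/975650 ≈ -1.9657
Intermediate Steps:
H = -91 (H = 3 - 94 = -91)
P(Z) = 2/(88 + Z) (P(Z) = 2/(-3 + (Z - 1*(-91))) = 2/(-3 + (Z + 91)) = 2/(-3 + (91 + Z)) = 2/(88 + Z))
(38357 + P(-188))/(-22985 + 3472) = (38357 + 2/(88 - 188))/(-22985 + 3472) = (38357 + 2/(-100))/(-19513) = (38357 + 2*(-1/100))*(-1/19513) = (38357 - 1/50)*(-1/19513) = (1917849/50)*(-1/19513) = -1917849/975650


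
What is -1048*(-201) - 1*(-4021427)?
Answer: 4232075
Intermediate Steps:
-1048*(-201) - 1*(-4021427) = 210648 + 4021427 = 4232075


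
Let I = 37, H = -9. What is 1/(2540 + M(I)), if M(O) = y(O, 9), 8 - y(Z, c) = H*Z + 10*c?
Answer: 1/2791 ≈ 0.00035829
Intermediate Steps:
y(Z, c) = 8 - 10*c + 9*Z (y(Z, c) = 8 - (-9*Z + 10*c) = 8 + (-10*c + 9*Z) = 8 - 10*c + 9*Z)
M(O) = -82 + 9*O (M(O) = 8 - 10*9 + 9*O = 8 - 90 + 9*O = -82 + 9*O)
1/(2540 + M(I)) = 1/(2540 + (-82 + 9*37)) = 1/(2540 + (-82 + 333)) = 1/(2540 + 251) = 1/2791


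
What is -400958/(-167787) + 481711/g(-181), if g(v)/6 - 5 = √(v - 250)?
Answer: 45024582097/51007248 - 481711*I*√431/2736 ≈ 882.71 - 3655.2*I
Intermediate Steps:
g(v) = 30 + 6*√(-250 + v) (g(v) = 30 + 6*√(v - 250) = 30 + 6*√(-250 + v))
-400958/(-167787) + 481711/g(-181) = -400958/(-167787) + 481711/(30 + 6*√(-250 - 181)) = -400958*(-1/167787) + 481711/(30 + 6*√(-431)) = 400958/167787 + 481711/(30 + 6*(I*√431)) = 400958/167787 + 481711/(30 + 6*I*√431)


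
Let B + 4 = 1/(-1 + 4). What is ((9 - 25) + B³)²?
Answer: 3108169/729 ≈ 4263.6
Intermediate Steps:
B = -11/3 (B = -4 + 1/(-1 + 4) = -4 + 1/3 = -4 + ⅓ = -11/3 ≈ -3.6667)
((9 - 25) + B³)² = ((9 - 25) + (-11/3)³)² = (-16 - 1331/27)² = (-1763/27)² = 3108169/729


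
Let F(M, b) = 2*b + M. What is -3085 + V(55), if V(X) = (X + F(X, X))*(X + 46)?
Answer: 19135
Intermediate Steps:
F(M, b) = M + 2*b
V(X) = 4*X*(46 + X) (V(X) = (X + (X + 2*X))*(X + 46) = (X + 3*X)*(46 + X) = (4*X)*(46 + X) = 4*X*(46 + X))
-3085 + V(55) = -3085 + 4*55*(46 + 55) = -3085 + 4*55*101 = -3085 + 22220 = 19135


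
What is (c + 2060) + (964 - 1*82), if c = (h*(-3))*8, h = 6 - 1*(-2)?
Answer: 2750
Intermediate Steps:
h = 8 (h = 6 + 2 = 8)
c = -192 (c = (8*(-3))*8 = -24*8 = -192)
(c + 2060) + (964 - 1*82) = (-192 + 2060) + (964 - 1*82) = 1868 + (964 - 82) = 1868 + 882 = 2750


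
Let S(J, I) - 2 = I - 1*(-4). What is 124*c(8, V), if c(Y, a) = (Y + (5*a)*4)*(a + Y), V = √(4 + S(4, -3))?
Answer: 25296 + 20832*√7 ≈ 80412.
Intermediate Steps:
S(J, I) = 6 + I (S(J, I) = 2 + (I - 1*(-4)) = 2 + (I + 4) = 2 + (4 + I) = 6 + I)
V = √7 (V = √(4 + (6 - 3)) = √(4 + 3) = √7 ≈ 2.6458)
c(Y, a) = (Y + a)*(Y + 20*a) (c(Y, a) = (Y + 20*a)*(Y + a) = (Y + a)*(Y + 20*a))
124*c(8, V) = 124*(8² + 20*(√7)² + 21*8*√7) = 124*(64 + 20*7 + 168*√7) = 124*(64 + 140 + 168*√7) = 124*(204 + 168*√7) = 25296 + 20832*√7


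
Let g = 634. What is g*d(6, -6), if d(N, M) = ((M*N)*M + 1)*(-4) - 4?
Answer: -552848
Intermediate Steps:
d(N, M) = -8 - 4*N*M**2 (d(N, M) = (N*M**2 + 1)*(-4) - 4 = (1 + N*M**2)*(-4) - 4 = (-4 - 4*N*M**2) - 4 = -8 - 4*N*M**2)
g*d(6, -6) = 634*(-8 - 4*6*(-6)**2) = 634*(-8 - 4*6*36) = 634*(-8 - 864) = 634*(-872) = -552848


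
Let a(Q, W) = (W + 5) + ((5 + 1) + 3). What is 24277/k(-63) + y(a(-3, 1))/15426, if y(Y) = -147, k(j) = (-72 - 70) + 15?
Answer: -124838557/653034 ≈ -191.17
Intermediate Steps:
k(j) = -127 (k(j) = -142 + 15 = -127)
a(Q, W) = 14 + W (a(Q, W) = (5 + W) + (6 + 3) = (5 + W) + 9 = 14 + W)
24277/k(-63) + y(a(-3, 1))/15426 = 24277/(-127) - 147/15426 = 24277*(-1/127) - 147*1/15426 = -24277/127 - 49/5142 = -124838557/653034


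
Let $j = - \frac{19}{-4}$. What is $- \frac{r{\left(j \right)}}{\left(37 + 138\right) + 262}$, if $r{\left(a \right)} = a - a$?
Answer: $0$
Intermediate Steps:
$j = \frac{19}{4}$ ($j = \left(-19\right) \left(- \frac{1}{4}\right) = \frac{19}{4} \approx 4.75$)
$r{\left(a \right)} = 0$
$- \frac{r{\left(j \right)}}{\left(37 + 138\right) + 262} = - \frac{0}{\left(37 + 138\right) + 262} = - \frac{0}{175 + 262} = - \frac{0}{437} = \left(-1\right) 0 = 0$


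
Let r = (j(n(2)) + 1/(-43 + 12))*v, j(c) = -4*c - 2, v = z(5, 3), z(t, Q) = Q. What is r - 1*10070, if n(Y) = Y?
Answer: -313103/31 ≈ -10100.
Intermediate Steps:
v = 3
j(c) = -2 - 4*c
r = -933/31 (r = ((-2 - 4*2) + 1/(-43 + 12))*3 = ((-2 - 8) + 1/(-31))*3 = (-10 - 1/31)*3 = -311/31*3 = -933/31 ≈ -30.097)
r - 1*10070 = -933/31 - 1*10070 = -933/31 - 10070 = -313103/31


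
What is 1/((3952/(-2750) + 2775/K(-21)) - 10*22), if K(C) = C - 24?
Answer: -4125/1167803 ≈ -0.0035323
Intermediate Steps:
K(C) = -24 + C
1/((3952/(-2750) + 2775/K(-21)) - 10*22) = 1/((3952/(-2750) + 2775/(-24 - 21)) - 10*22) = 1/((3952*(-1/2750) + 2775/(-45)) - 220) = 1/((-1976/1375 + 2775*(-1/45)) - 220) = 1/((-1976/1375 - 185/3) - 220) = 1/(-260303/4125 - 220) = 1/(-1167803/4125) = -4125/1167803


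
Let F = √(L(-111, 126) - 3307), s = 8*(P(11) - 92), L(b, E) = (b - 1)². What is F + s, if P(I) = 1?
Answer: -728 + √9237 ≈ -631.89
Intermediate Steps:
L(b, E) = (-1 + b)²
s = -728 (s = 8*(1 - 92) = 8*(-91) = -728)
F = √9237 (F = √((-1 - 111)² - 3307) = √((-112)² - 3307) = √(12544 - 3307) = √9237 ≈ 96.109)
F + s = √9237 - 728 = -728 + √9237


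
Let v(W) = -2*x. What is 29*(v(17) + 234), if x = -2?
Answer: 6902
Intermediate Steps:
v(W) = 4 (v(W) = -2*(-2) = 4)
29*(v(17) + 234) = 29*(4 + 234) = 29*238 = 6902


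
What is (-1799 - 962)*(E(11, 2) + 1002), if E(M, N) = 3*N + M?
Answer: -2813459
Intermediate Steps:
E(M, N) = M + 3*N
(-1799 - 962)*(E(11, 2) + 1002) = (-1799 - 962)*((11 + 3*2) + 1002) = -2761*((11 + 6) + 1002) = -2761*(17 + 1002) = -2761*1019 = -2813459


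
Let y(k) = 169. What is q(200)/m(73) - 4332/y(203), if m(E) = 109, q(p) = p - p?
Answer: -4332/169 ≈ -25.633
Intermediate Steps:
q(p) = 0
q(200)/m(73) - 4332/y(203) = 0/109 - 4332/169 = 0*(1/109) - 4332*1/169 = 0 - 4332/169 = -4332/169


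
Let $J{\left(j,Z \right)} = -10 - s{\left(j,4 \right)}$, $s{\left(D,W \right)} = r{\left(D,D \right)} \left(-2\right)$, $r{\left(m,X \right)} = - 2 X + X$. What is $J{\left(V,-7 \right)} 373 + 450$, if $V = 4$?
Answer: $-6264$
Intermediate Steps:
$r{\left(m,X \right)} = - X$
$s{\left(D,W \right)} = 2 D$ ($s{\left(D,W \right)} = - D \left(-2\right) = 2 D$)
$J{\left(j,Z \right)} = -10 - 2 j$
$J{\left(V,-7 \right)} 373 + 450 = \left(-10 - 8\right) 373 + 450 = \left(-18\right) 373 + 450 = -6714 + 450 = -6264$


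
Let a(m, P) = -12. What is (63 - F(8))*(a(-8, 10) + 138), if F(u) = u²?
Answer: -126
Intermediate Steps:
(63 - F(8))*(a(-8, 10) + 138) = (63 - 1*8²)*(-12 + 138) = (63 - 1*64)*126 = (63 - 64)*126 = -1*126 = -126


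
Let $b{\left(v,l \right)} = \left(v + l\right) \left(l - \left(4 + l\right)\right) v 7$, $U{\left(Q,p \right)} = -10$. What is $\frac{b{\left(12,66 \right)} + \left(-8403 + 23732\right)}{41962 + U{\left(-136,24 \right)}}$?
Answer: $- \frac{473}{1824} \approx -0.25932$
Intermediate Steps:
$b{\left(v,l \right)} = 7 v \left(- 4 l - 4 v\right)$ ($b{\left(v,l \right)} = \left(l + v\right) \left(-4\right) v 7 = \left(- 4 l - 4 v\right) v 7 = v \left(- 4 l - 4 v\right) 7 = 7 v \left(- 4 l - 4 v\right)$)
$\frac{b{\left(12,66 \right)} + \left(-8403 + 23732\right)}{41962 + U{\left(-136,24 \right)}} = \frac{\left(-28\right) 12 \left(66 + 12\right) + \left(-8403 + 23732\right)}{41962 - 10} = \frac{\left(-28\right) 12 \cdot 78 + 15329}{41952} = \left(-26208 + 15329\right) \frac{1}{41952} = \left(-10879\right) \frac{1}{41952} = - \frac{473}{1824}$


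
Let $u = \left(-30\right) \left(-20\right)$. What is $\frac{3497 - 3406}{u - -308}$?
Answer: $\frac{91}{908} \approx 0.10022$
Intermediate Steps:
$u = 600$
$\frac{3497 - 3406}{u - -308} = \frac{3497 - 3406}{600 - -308} = \frac{91}{600 + \left(-888 + 1196\right)} = \frac{91}{600 + 308} = \frac{91}{908}$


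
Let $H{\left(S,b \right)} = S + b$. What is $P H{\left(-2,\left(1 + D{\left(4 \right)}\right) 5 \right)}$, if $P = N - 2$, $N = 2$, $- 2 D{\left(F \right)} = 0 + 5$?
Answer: $0$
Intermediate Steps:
$D{\left(F \right)} = - \frac{5}{2}$ ($D{\left(F \right)} = - \frac{0 + 5}{2} = \left(- \frac{1}{2}\right) 5 = - \frac{5}{2}$)
$P = 0$ ($P = 2 - 2 = 0$)
$P H{\left(-2,\left(1 + D{\left(4 \right)}\right) 5 \right)} = 0 \left(-2 + \left(1 - \frac{5}{2}\right) 5\right) = 0 \left(-2 - \frac{15}{2}\right) = 0 \left(- \frac{19}{2}\right) = 0$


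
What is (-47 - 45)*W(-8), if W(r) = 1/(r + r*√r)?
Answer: 23/18 - 23*I*√2/9 ≈ 1.2778 - 3.6141*I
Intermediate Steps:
W(r) = 1/(r + r^(3/2))
(-47 - 45)*W(-8) = (-47 - 45)/(-8 + (-8)^(3/2)) = -92/(-8 - 16*I*√2)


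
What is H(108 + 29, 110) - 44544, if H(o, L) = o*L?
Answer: -29474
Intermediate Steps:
H(o, L) = L*o
H(108 + 29, 110) - 44544 = 110*(108 + 29) - 44544 = 110*137 - 44544 = 15070 - 44544 = -29474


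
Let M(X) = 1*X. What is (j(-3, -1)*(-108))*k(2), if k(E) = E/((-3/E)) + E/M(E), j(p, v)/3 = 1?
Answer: 108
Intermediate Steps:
j(p, v) = 3 (j(p, v) = 3*1 = 3)
M(X) = X
k(E) = 1 - E²/3 (k(E) = E/((-3/E)) + E/E = E*(-E/3) + 1 = -E²/3 + 1 = 1 - E²/3)
(j(-3, -1)*(-108))*k(2) = (3*(-108))*(1 - ⅓*2²) = -324*(1 - ⅓*4) = -324*(1 - 4/3) = -324*(-⅓) = 108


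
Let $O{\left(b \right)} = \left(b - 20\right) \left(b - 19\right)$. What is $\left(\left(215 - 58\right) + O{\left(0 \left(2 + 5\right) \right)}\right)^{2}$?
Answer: $288369$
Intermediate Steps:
$O{\left(b \right)} = \left(-20 + b\right) \left(-19 + b\right)$
$\left(\left(215 - 58\right) + O{\left(0 \left(2 + 5\right) \right)}\right)^{2} = \left(\left(215 - 58\right) + \left(380 + \left(0 \left(2 + 5\right)\right)^{2} - 39 \cdot 0 \left(2 + 5\right)\right)\right)^{2} = \left(\left(215 - 58\right) + \left(380 + \left(0 \cdot 7\right)^{2} - 39 \cdot 0 \cdot 7\right)\right)^{2} = \left(157 + \left(380 + 0^{2} - 0\right)\right)^{2} = \left(157 + \left(380 + 0 + 0\right)\right)^{2} = \left(157 + 380\right)^{2} = 537^{2} = 288369$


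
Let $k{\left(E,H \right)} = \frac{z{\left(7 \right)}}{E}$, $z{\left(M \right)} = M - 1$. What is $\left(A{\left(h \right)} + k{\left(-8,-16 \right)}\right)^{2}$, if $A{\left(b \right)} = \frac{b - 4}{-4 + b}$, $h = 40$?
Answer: $\frac{1}{16} \approx 0.0625$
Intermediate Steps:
$A{\left(b \right)} = 1$ ($A{\left(b \right)} = \frac{-4 + b}{-4 + b} = 1$)
$z{\left(M \right)} = -1 + M$
$k{\left(E,H \right)} = \frac{6}{E}$ ($k{\left(E,H \right)} = \frac{-1 + 7}{E} = \frac{6}{E}$)
$\left(A{\left(h \right)} + k{\left(-8,-16 \right)}\right)^{2} = \left(1 + \frac{6}{-8}\right)^{2} = \left(1 + 6 \left(- \frac{1}{8}\right)\right)^{2} = \left(1 - \frac{3}{4}\right)^{2} = \left(\frac{1}{4}\right)^{2} = \frac{1}{16}$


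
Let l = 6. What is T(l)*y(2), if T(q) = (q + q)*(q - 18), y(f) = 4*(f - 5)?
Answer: 1728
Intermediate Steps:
y(f) = -20 + 4*f (y(f) = 4*(-5 + f) = -20 + 4*f)
T(q) = 2*q*(-18 + q) (T(q) = (2*q)*(-18 + q) = 2*q*(-18 + q))
T(l)*y(2) = (2*6*(-18 + 6))*(-20 + 4*2) = (2*6*(-12))*(-20 + 8) = -144*(-12) = 1728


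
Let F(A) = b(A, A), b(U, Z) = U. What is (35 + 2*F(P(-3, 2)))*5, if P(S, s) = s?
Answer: 195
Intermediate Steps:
F(A) = A
(35 + 2*F(P(-3, 2)))*5 = (35 + 2*2)*5 = (35 + 4)*5 = 39*5 = 195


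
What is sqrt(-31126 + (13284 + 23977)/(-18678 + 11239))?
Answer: 5*I*sqrt(68910008577)/7439 ≈ 176.44*I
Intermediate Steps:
sqrt(-31126 + (13284 + 23977)/(-18678 + 11239)) = sqrt(-31126 + 37261/(-7439)) = sqrt(-31126 + 37261*(-1/7439)) = sqrt(-31126 - 37261/7439) = sqrt(-231583575/7439) = 5*I*sqrt(68910008577)/7439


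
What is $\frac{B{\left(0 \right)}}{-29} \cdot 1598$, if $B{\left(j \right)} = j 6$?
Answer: $0$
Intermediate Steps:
$B{\left(j \right)} = 6 j$
$\frac{B{\left(0 \right)}}{-29} \cdot 1598 = \frac{6 \cdot 0}{-29} \cdot 1598 = 0 \left(- \frac{1}{29}\right) 1598 = 0 \cdot 1598 = 0$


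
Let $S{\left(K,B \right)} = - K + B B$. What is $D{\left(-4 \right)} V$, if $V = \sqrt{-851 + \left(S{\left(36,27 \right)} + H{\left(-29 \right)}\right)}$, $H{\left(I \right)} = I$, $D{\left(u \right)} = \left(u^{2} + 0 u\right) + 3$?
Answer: $19 i \sqrt{187} \approx 259.82 i$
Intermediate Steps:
$D{\left(u \right)} = 3 + u^{2}$ ($D{\left(u \right)} = \left(u^{2} + 0\right) + 3 = u^{2} + 3 = 3 + u^{2}$)
$S{\left(K,B \right)} = B^{2} - K$ ($S{\left(K,B \right)} = - K + B^{2} = B^{2} - K$)
$V = i \sqrt{187}$ ($V = \sqrt{-851 + \left(\left(27^{2} - 36\right) - 29\right)} = \sqrt{-851 + \left(\left(729 - 36\right) - 29\right)} = \sqrt{-851 + \left(693 - 29\right)} = \sqrt{-851 + 664} = \sqrt{-187} = i \sqrt{187} \approx 13.675 i$)
$D{\left(-4 \right)} V = \left(3 + \left(-4\right)^{2}\right) i \sqrt{187} = \left(3 + 16\right) i \sqrt{187} = 19 i \sqrt{187}$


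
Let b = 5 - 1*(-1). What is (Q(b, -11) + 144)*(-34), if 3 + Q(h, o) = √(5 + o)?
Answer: -4794 - 34*I*√6 ≈ -4794.0 - 83.283*I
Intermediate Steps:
b = 6 (b = 5 + 1 = 6)
Q(h, o) = -3 + √(5 + o)
(Q(b, -11) + 144)*(-34) = ((-3 + √(5 - 11)) + 144)*(-34) = ((-3 + √(-6)) + 144)*(-34) = ((-3 + I*√6) + 144)*(-34) = (141 + I*√6)*(-34) = -4794 - 34*I*√6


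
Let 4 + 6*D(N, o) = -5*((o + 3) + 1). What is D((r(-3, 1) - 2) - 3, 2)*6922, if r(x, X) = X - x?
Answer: -117674/3 ≈ -39225.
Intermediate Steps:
D(N, o) = -4 - 5*o/6 (D(N, o) = -⅔ + (-5*((o + 3) + 1))/6 = -⅔ + (-5*((3 + o) + 1))/6 = -⅔ + (-5*(4 + o))/6 = -⅔ + (-20 - 5*o)/6 = -⅔ + (-10/3 - 5*o/6) = -4 - 5*o/6)
D((r(-3, 1) - 2) - 3, 2)*6922 = (-4 - ⅚*2)*6922 = (-4 - 5/3)*6922 = -17/3*6922 = -117674/3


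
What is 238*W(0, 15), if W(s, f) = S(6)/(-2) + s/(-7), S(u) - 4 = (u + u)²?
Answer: -17612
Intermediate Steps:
S(u) = 4 + 4*u² (S(u) = 4 + (u + u)² = 4 + (2*u)² = 4 + 4*u²)
W(s, f) = -74 - s/7 (W(s, f) = (4 + 4*6²)/(-2) + s/(-7) = (4 + 4*36)*(-½) + s*(-⅐) = (4 + 144)*(-½) - s/7 = 148*(-½) - s/7 = -74 - s/7)
238*W(0, 15) = 238*(-74 - ⅐*0) = 238*(-74 + 0) = 238*(-74) = -17612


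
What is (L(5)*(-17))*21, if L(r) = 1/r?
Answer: -357/5 ≈ -71.400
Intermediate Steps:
L(r) = 1/r
(L(5)*(-17))*21 = (-17/5)*21 = ((⅕)*(-17))*21 = -17/5*21 = -357/5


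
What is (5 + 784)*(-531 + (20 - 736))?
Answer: -983883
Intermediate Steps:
(5 + 784)*(-531 + (20 - 736)) = 789*(-531 - 716) = 789*(-1247) = -983883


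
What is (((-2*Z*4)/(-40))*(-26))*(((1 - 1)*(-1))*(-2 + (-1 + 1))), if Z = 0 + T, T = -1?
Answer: 0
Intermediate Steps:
Z = -1 (Z = 0 - 1 = -1)
(((-2*Z*4)/(-40))*(-26))*(((1 - 1)*(-1))*(-2 + (-1 + 1))) = (((-2*(-1)*4)/(-40))*(-26))*(((1 - 1)*(-1))*(-2 + (-1 + 1))) = (((2*4)*(-1/40))*(-26))*((0*(-1))*(-2 + 0)) = ((8*(-1/40))*(-26))*(0*(-2)) = -1/5*(-26)*0 = (26/5)*0 = 0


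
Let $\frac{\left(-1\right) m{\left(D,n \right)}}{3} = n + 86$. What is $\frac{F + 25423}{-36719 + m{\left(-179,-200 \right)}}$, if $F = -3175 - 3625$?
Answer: $- \frac{1693}{3307} \approx -0.51194$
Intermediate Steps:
$m{\left(D,n \right)} = -258 - 3 n$ ($m{\left(D,n \right)} = - 3 \left(n + 86\right) = - 3 \left(86 + n\right) = -258 - 3 n$)
$F = -6800$
$\frac{F + 25423}{-36719 + m{\left(-179,-200 \right)}} = \frac{-6800 + 25423}{-36719 - -342} = \frac{18623}{-36719 + \left(-258 + 600\right)} = \frac{18623}{-36719 + 342} = \frac{18623}{-36377} = 18623 \left(- \frac{1}{36377}\right) = - \frac{1693}{3307}$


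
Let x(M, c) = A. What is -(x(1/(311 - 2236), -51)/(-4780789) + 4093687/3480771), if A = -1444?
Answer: -19576080012367/16640831708319 ≈ -1.1764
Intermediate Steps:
x(M, c) = -1444
-(x(1/(311 - 2236), -51)/(-4780789) + 4093687/3480771) = -(-1444/(-4780789) + 4093687/3480771) = -(-1444*(-1/4780789) + 4093687*(1/3480771)) = -(1444/4780789 + 4093687/3480771) = -1*19576080012367/16640831708319 = -19576080012367/16640831708319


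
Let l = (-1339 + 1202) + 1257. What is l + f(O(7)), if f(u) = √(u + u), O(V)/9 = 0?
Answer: 1120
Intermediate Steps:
l = 1120 (l = -137 + 1257 = 1120)
O(V) = 0 (O(V) = 9*0 = 0)
f(u) = √2*√u (f(u) = √(2*u) = √2*√u)
l + f(O(7)) = 1120 + √2*√0 = 1120 + √2*0 = 1120 + 0 = 1120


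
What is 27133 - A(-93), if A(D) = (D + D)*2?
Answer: 27505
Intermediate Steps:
A(D) = 4*D (A(D) = (2*D)*2 = 4*D)
27133 - A(-93) = 27133 - 4*(-93) = 27133 - 1*(-372) = 27133 + 372 = 27505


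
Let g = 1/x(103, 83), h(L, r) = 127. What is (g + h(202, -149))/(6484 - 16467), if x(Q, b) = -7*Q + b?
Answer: -81025/6369154 ≈ -0.012721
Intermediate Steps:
x(Q, b) = b - 7*Q
g = -1/638 (g = 1/(83 - 7*103) = 1/(83 - 721) = 1/(-638) = -1/638 ≈ -0.0015674)
(g + h(202, -149))/(6484 - 16467) = (-1/638 + 127)/(6484 - 16467) = (81025/638)/(-9983) = (81025/638)*(-1/9983) = -81025/6369154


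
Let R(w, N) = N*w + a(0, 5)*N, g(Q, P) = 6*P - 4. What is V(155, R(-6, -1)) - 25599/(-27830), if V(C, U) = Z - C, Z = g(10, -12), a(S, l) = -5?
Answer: -278397/1210 ≈ -230.08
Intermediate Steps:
g(Q, P) = -4 + 6*P
Z = -76 (Z = -4 + 6*(-12) = -4 - 72 = -76)
R(w, N) = -5*N + N*w (R(w, N) = N*w - 5*N = -5*N + N*w)
V(C, U) = -76 - C
V(155, R(-6, -1)) - 25599/(-27830) = (-76 - 1*155) - 25599/(-27830) = (-76 - 155) - 25599*(-1)/27830 = -231 - 1*(-1113/1210) = -231 + 1113/1210 = -278397/1210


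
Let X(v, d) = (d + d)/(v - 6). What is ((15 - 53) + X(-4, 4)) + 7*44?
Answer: 1346/5 ≈ 269.20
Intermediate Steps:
X(v, d) = 2*d/(-6 + v) (X(v, d) = (2*d)/(-6 + v) = 2*d/(-6 + v))
((15 - 53) + X(-4, 4)) + 7*44 = ((15 - 53) + 2*4/(-6 - 4)) + 7*44 = (-38 + 2*4/(-10)) + 308 = (-38 + 2*4*(-⅒)) + 308 = (-38 - ⅘) + 308 = -194/5 + 308 = 1346/5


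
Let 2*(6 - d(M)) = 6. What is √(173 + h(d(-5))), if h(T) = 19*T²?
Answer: 2*√86 ≈ 18.547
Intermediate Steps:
d(M) = 3 (d(M) = 6 - ½*6 = 6 - 3 = 3)
√(173 + h(d(-5))) = √(173 + 19*3²) = √(173 + 19*9) = √(173 + 171) = √344 = 2*√86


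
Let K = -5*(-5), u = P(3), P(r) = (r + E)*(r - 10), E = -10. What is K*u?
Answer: 1225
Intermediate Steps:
P(r) = (-10 + r)² (P(r) = (r - 10)*(r - 10) = (-10 + r)*(-10 + r) = (-10 + r)²)
u = 49 (u = 100 + 3² - 20*3 = 100 + 9 - 60 = 49)
K = 25
K*u = 25*49 = 1225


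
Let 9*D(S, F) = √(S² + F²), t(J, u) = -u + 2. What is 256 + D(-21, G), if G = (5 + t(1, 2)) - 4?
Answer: 256 + √442/9 ≈ 258.34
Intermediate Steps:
t(J, u) = 2 - u
G = 1 (G = (5 + (2 - 1*2)) - 4 = (5 + (2 - 2)) - 4 = (5 + 0) - 4 = 5 - 4 = 1)
D(S, F) = √(F² + S²)/9 (D(S, F) = √(S² + F²)/9 = √(F² + S²)/9)
256 + D(-21, G) = 256 + √(1² + (-21)²)/9 = 256 + √(1 + 441)/9 = 256 + √442/9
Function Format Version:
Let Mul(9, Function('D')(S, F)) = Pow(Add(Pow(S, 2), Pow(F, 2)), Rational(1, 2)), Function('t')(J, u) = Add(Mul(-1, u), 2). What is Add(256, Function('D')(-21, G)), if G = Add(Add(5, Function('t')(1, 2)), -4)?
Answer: Add(256, Mul(Rational(1, 9), Pow(442, Rational(1, 2)))) ≈ 258.34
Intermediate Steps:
Function('t')(J, u) = Add(2, Mul(-1, u))
G = 1 (G = Add(Add(5, Add(2, Mul(-1, 2))), -4) = Add(Add(5, Add(2, -2)), -4) = Add(Add(5, 0), -4) = Add(5, -4) = 1)
Function('D')(S, F) = Mul(Rational(1, 9), Pow(Add(Pow(F, 2), Pow(S, 2)), Rational(1, 2))) (Function('D')(S, F) = Mul(Rational(1, 9), Pow(Add(Pow(S, 2), Pow(F, 2)), Rational(1, 2))) = Mul(Rational(1, 9), Pow(Add(Pow(F, 2), Pow(S, 2)), Rational(1, 2))))
Add(256, Function('D')(-21, G)) = Add(256, Mul(Rational(1, 9), Pow(Add(Pow(1, 2), Pow(-21, 2)), Rational(1, 2)))) = Add(256, Mul(Rational(1, 9), Pow(Add(1, 441), Rational(1, 2)))) = Add(256, Mul(Rational(1, 9), Pow(442, Rational(1, 2))))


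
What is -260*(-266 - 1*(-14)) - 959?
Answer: 64561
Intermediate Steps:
-260*(-266 - 1*(-14)) - 959 = -260*(-266 + 14) - 959 = -260*(-252) - 959 = 65520 - 959 = 64561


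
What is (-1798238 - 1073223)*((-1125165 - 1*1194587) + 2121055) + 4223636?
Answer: 570554909953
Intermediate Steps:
(-1798238 - 1073223)*((-1125165 - 1*1194587) + 2121055) + 4223636 = -2871461*((-1125165 - 1194587) + 2121055) + 4223636 = -2871461*(-2319752 + 2121055) + 4223636 = -2871461*(-198697) + 4223636 = 570550686317 + 4223636 = 570554909953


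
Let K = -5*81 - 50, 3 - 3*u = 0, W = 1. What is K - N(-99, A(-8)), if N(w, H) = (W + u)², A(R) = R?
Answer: -459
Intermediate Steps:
u = 1 (u = 1 - ⅓*0 = 1 + 0 = 1)
K = -455 (K = -405 - 50 = -455)
N(w, H) = 4 (N(w, H) = (1 + 1)² = 2² = 4)
K - N(-99, A(-8)) = -455 - 1*4 = -455 - 4 = -459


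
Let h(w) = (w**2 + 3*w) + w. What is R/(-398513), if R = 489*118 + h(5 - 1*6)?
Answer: -57699/398513 ≈ -0.14479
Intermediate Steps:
h(w) = w**2 + 4*w
R = 57699 (R = 489*118 + (5 - 1*6)*(4 + (5 - 1*6)) = 57702 + (5 - 6)*(4 + (5 - 6)) = 57702 - (4 - 1) = 57702 - 1*3 = 57702 - 3 = 57699)
R/(-398513) = 57699/(-398513) = 57699*(-1/398513) = -57699/398513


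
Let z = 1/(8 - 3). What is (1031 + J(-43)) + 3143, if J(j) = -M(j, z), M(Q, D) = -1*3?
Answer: 4177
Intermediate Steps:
z = 1/5 ≈ 0.20000
M(Q, D) = -3
J(j) = 3 (J(j) = -1*(-3) = 3)
(1031 + J(-43)) + 3143 = (1031 + 3) + 3143 = 1034 + 3143 = 4177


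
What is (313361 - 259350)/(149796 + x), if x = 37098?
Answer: 54011/186894 ≈ 0.28899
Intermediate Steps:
(313361 - 259350)/(149796 + x) = (313361 - 259350)/(149796 + 37098) = 54011/186894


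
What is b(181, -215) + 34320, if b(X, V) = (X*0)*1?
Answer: 34320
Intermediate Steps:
b(X, V) = 0 (b(X, V) = 0*1 = 0)
b(181, -215) + 34320 = 0 + 34320 = 34320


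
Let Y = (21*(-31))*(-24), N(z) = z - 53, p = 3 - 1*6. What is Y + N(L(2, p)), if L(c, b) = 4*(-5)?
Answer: 15551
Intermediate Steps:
p = -3 (p = 3 - 6 = -3)
L(c, b) = -20
N(z) = -53 + z
Y = 15624 (Y = -651*(-24) = 15624)
Y + N(L(2, p)) = 15624 + (-53 - 20) = 15624 - 73 = 15551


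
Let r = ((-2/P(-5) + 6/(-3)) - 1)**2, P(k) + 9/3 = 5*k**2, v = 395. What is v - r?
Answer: 1435939/3721 ≈ 385.90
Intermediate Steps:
P(k) = -3 + 5*k**2
r = 33856/3721 (r = ((-2/(-3 + 5*(-5)**2) + 6/(-3)) - 1)**2 = ((-2/(-3 + 5*25) + 6*(-1/3)) - 1)**2 = ((-2/(-3 + 125) - 2) - 1)**2 = ((-2/122 - 2) - 1)**2 = ((-2*1/122 - 2) - 1)**2 = ((-1/61 - 2) - 1)**2 = (-123/61 - 1)**2 = (-184/61)**2 = 33856/3721 ≈ 9.0986)
v - r = 395 - 1*33856/3721 = 395 - 33856/3721 = 1435939/3721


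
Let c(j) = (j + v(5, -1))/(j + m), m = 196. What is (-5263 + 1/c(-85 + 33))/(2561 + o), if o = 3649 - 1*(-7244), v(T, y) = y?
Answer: -39869/101866 ≈ -0.39139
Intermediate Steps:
c(j) = (-1 + j)/(196 + j) (c(j) = (j - 1)/(j + 196) = (-1 + j)/(196 + j))
o = 10893 (o = 3649 + 7244 = 10893)
(-5263 + 1/c(-85 + 33))/(2561 + o) = (-5263 + 1/((-1 + (-85 + 33))/(196 + (-85 + 33))))/(2561 + 10893) = (-5263 + 1/((-1 - 52)/(196 - 52)))/13454 = (-5263 + 1/(-53/144))*(1/13454) = (-5263 - 144/53)*(1/13454) = -279083/53*1/13454 = -39869/101866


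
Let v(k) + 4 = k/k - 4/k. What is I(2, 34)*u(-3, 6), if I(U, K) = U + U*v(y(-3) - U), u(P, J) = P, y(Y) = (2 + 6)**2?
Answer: 384/31 ≈ 12.387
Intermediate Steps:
y(Y) = 64 (y(Y) = 8**2 = 64)
v(k) = -3 - 4/k (v(k) = -4 + (k/k - 4/k) = -4 + (1 - 4/k) = -3 - 4/k)
I(U, K) = U + U*(-3 - 4/(64 - U))
I(2, 34)*u(-3, 6) = (2*2*(66 - 1*2)/(-64 + 2))*(-3) = (2*2*(66 - 2)/(-62))*(-3) = (2*2*(-1/62)*64)*(-3) = -128/31*(-3) = 384/31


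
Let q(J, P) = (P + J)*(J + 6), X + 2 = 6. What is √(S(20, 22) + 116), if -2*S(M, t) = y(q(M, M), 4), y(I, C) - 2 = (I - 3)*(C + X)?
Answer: I*√4033 ≈ 63.506*I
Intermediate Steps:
X = 4 (X = -2 + 6 = 4)
q(J, P) = (6 + J)*(J + P) (q(J, P) = (J + P)*(6 + J) = (6 + J)*(J + P))
y(I, C) = 2 + (-3 + I)*(4 + C) (y(I, C) = 2 + (I - 3)*(C + 4) = 2 + (-3 + I)*(4 + C))
S(M, t) = 11 - 48*M - 8*M² (S(M, t) = -(-10 - 3*4 + 4*(M² + 6*M + 6*M + M*M) + 4*(M² + 6*M + 6*M + M*M))/2 = -(-10 - 12 + 4*(M² + 6*M + 6*M + M²) + 4*(M² + 6*M + 6*M + M²))/2 = -(-10 - 12 + 4*(2*M² + 12*M) + 4*(2*M² + 12*M))/2 = -(-10 - 12 + (8*M² + 48*M) + (8*M² + 48*M))/2 = -(-22 + 16*M² + 96*M)/2 = 11 - 48*M - 8*M²)
√(S(20, 22) + 116) = √((11 - 48*20 - 8*20²) + 116) = √((11 - 960 - 8*400) + 116) = √((11 - 960 - 3200) + 116) = √(-4149 + 116) = √(-4033) = I*√4033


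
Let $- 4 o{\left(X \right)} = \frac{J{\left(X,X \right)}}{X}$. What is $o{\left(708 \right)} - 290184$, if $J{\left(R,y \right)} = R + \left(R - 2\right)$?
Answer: $- \frac{410901251}{1416} \approx -2.9018 \cdot 10^{5}$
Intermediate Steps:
$J{\left(R,y \right)} = -2 + 2 R$ ($J{\left(R,y \right)} = R + \left(R - 2\right) = R + \left(-2 + R\right) = -2 + 2 R$)
$o{\left(X \right)} = - \frac{-2 + 2 X}{4 X}$ ($o{\left(X \right)} = - \frac{\left(-2 + 2 X\right) \frac{1}{X}}{4} = - \frac{\frac{1}{X} \left(-2 + 2 X\right)}{4} = - \frac{-2 + 2 X}{4 X}$)
$o{\left(708 \right)} - 290184 = \frac{1 - 708}{2 \cdot 708} - 290184 = \frac{1}{2} \cdot \frac{1}{708} \left(1 - 708\right) - 290184 = \frac{1}{2} \cdot \frac{1}{708} \left(-707\right) - 290184 = - \frac{707}{1416} - 290184 = - \frac{410901251}{1416}$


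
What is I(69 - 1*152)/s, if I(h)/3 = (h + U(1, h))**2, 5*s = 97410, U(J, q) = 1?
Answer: 3362/3247 ≈ 1.0354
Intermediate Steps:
s = 19482 (s = (1/5)*97410 = 19482)
I(h) = 3*(1 + h)**2 (I(h) = 3*(h + 1)**2 = 3*(1 + h)**2)
I(69 - 1*152)/s = (3*(1 + (69 - 1*152))**2)/19482 = (3*(1 + (69 - 152))**2)*(1/19482) = (3*(1 - 83)**2)*(1/19482) = (3*(-82)**2)*(1/19482) = (3*6724)*(1/19482) = 20172*(1/19482) = 3362/3247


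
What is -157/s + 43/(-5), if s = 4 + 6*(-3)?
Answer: 183/70 ≈ 2.6143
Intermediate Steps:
s = -14 (s = 4 - 18 = -14)
-157/s + 43/(-5) = -157/(-14) + 43/(-5) = -157*(-1/14) + 43*(-⅕) = 157/14 - 43/5 = 183/70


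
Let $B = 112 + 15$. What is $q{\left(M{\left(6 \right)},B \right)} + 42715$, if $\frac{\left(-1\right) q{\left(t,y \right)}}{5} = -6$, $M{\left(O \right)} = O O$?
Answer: $42745$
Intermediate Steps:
$B = 127$
$M{\left(O \right)} = O^{2}$
$q{\left(t,y \right)} = 30$ ($q{\left(t,y \right)} = \left(-5\right) \left(-6\right) = 30$)
$q{\left(M{\left(6 \right)},B \right)} + 42715 = 30 + 42715 = 42745$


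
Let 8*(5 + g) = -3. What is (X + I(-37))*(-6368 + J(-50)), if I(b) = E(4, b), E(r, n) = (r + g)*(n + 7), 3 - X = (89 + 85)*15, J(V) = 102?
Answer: 32153979/2 ≈ 1.6077e+7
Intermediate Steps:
g = -43/8 (g = -5 + (⅛)*(-3) = -5 - 3/8 = -43/8 ≈ -5.3750)
X = -2607 (X = 3 - (89 + 85)*15 = 3 - 174*15 = 3 - 1*2610 = 3 - 2610 = -2607)
E(r, n) = (7 + n)*(-43/8 + r) (E(r, n) = (r - 43/8)*(n + 7) = (-43/8 + r)*(7 + n) = (7 + n)*(-43/8 + r))
I(b) = -77/8 - 11*b/8 (I(b) = -301/8 + 7*4 - 43*b/8 + b*4 = -301/8 + 28 - 43*b/8 + 4*b = -77/8 - 11*b/8)
(X + I(-37))*(-6368 + J(-50)) = (-2607 + (-77/8 - 11/8*(-37)))*(-6368 + 102) = (-2607 + (-77/8 + 407/8))*(-6266) = (-2607 + 165/4)*(-6266) = -10263/4*(-6266) = 32153979/2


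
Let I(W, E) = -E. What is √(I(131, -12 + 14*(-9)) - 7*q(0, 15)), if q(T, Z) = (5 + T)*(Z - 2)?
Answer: I*√317 ≈ 17.805*I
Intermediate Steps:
q(T, Z) = (-2 + Z)*(5 + T) (q(T, Z) = (5 + T)*(-2 + Z) = (-2 + Z)*(5 + T))
√(I(131, -12 + 14*(-9)) - 7*q(0, 15)) = √(-(-12 + 14*(-9)) - 7*(-10 - 2*0 + 5*15 + 0*15)) = √(-(-12 - 126) - 7*(-10 + 0 + 75 + 0)) = √(-1*(-138) - 7*65) = √(138 - 455) = √(-317) = I*√317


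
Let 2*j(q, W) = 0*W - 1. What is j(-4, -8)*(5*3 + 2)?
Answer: -17/2 ≈ -8.5000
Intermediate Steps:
j(q, W) = -½ (j(q, W) = (0*W - 1)/2 = (0 - 1)/2 = (½)*(-1) = -½)
j(-4, -8)*(5*3 + 2) = -(5*3 + 2)/2 = -(15 + 2)/2 = -½*17 = -17/2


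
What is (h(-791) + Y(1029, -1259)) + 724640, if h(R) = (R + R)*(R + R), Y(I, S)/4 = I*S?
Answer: -1954680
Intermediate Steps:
Y(I, S) = 4*I*S (Y(I, S) = 4*(I*S) = 4*I*S)
h(R) = 4*R² (h(R) = (2*R)*(2*R) = 4*R²)
(h(-791) + Y(1029, -1259)) + 724640 = (4*(-791)² + 4*1029*(-1259)) + 724640 = (4*625681 - 5182044) + 724640 = (2502724 - 5182044) + 724640 = -2679320 + 724640 = -1954680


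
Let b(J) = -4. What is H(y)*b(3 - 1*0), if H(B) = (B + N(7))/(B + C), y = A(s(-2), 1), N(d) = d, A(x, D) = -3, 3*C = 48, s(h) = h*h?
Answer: -16/13 ≈ -1.2308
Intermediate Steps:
s(h) = h²
C = 16 (C = (⅓)*48 = 16)
y = -3
H(B) = (7 + B)/(16 + B) (H(B) = (B + 7)/(B + 16) = (7 + B)/(16 + B))
H(y)*b(3 - 1*0) = ((7 - 3)/(16 - 3))*(-4) = (4/13)*(-4) = -16/13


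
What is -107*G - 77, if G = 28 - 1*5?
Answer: -2538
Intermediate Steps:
G = 23 (G = 28 - 5 = 23)
-107*G - 77 = -107*23 - 77 = -2461 - 77 = -2538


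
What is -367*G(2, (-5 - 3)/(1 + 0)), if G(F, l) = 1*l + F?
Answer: 2202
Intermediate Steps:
G(F, l) = F + l (G(F, l) = l + F = F + l)
-367*G(2, (-5 - 3)/(1 + 0)) = -367*(2 + (-5 - 3)/(1 + 0)) = -367*(2 - 8/1) = -367*(2 - 8*1) = -367*(2 - 8) = -367*(-6) = 2202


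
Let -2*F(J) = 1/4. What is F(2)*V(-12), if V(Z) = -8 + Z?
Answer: 5/2 ≈ 2.5000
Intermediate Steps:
F(J) = -1/8 (F(J) = -1/2/4 = -1/2*1/4 = -1/8)
F(2)*V(-12) = -(-8 - 12)/8 = -1/8*(-20) = 5/2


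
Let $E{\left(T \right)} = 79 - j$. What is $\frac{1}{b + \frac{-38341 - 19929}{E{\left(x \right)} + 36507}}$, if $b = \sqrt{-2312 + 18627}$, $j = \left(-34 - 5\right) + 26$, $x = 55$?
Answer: $\frac{426524746}{4370066353083} + \frac{1339486801 \sqrt{16315}}{21850331765415} \approx 0.0079278$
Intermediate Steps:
$j = -13$ ($j = -39 + 26 = -13$)
$b = \sqrt{16315} \approx 127.73$
$E{\left(T \right)} = 92$ ($E{\left(T \right)} = 79 - -13 = 79 + 13 = 92$)
$\frac{1}{b + \frac{-38341 - 19929}{E{\left(x \right)} + 36507}} = \frac{1}{\sqrt{16315} + \frac{-38341 - 19929}{92 + 36507}} = \frac{1}{\sqrt{16315} - \frac{58270}{36599}} = \frac{1}{- \frac{58270}{36599} + \sqrt{16315}}$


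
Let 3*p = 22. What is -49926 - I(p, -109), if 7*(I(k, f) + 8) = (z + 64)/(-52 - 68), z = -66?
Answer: -20965561/420 ≈ -49918.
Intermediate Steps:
p = 22/3 (p = (⅓)*22 = 22/3 ≈ 7.3333)
I(k, f) = -3359/420 (I(k, f) = -8 + ((-66 + 64)/(-52 - 68))/7 = -8 + (-2/(-120))/7 = -8 + (-2*(-1/120))/7 = -8 + (⅐)*(1/60) = -8 + 1/420 = -3359/420)
-49926 - I(p, -109) = -49926 - 1*(-3359/420) = -49926 + 3359/420 = -20965561/420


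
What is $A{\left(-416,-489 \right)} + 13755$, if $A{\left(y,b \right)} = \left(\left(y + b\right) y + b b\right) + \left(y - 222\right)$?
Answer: $628718$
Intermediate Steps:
$A{\left(y,b \right)} = -222 + y + b^{2} + y \left(b + y\right)$ ($A{\left(y,b \right)} = \left(\left(b + y\right) y + b^{2}\right) + \left(y - 222\right) = \left(y \left(b + y\right) + b^{2}\right) + \left(-222 + y\right) = \left(b^{2} + y \left(b + y\right)\right) + \left(-222 + y\right) = -222 + y + b^{2} + y \left(b + y\right)$)
$A{\left(-416,-489 \right)} + 13755 = \left(-222 - 416 + \left(-489\right)^{2} + \left(-416\right)^{2} - -203424\right) + 13755 = \left(-222 - 416 + 239121 + 173056 + 203424\right) + 13755 = 614963 + 13755 = 628718$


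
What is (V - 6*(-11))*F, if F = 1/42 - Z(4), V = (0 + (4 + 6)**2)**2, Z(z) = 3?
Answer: -89875/3 ≈ -29958.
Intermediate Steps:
V = 10000 (V = (0 + 10**2)**2 = (0 + 100)**2 = 100**2 = 10000)
F = -125/42 (F = 1/42 - 1*3 = 1/42 - 3 = -125/42 ≈ -2.9762)
(V - 6*(-11))*F = (10000 - 6*(-11))*(-125/42) = (10000 + 66)*(-125/42) = 10066*(-125/42) = -89875/3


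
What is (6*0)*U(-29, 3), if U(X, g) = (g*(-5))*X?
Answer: 0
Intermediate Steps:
U(X, g) = -5*X*g (U(X, g) = (-5*g)*X = -5*X*g)
(6*0)*U(-29, 3) = (6*0)*(-5*(-29)*3) = 0*435 = 0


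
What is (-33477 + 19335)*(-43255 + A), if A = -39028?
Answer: 1163646186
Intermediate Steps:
(-33477 + 19335)*(-43255 + A) = (-33477 + 19335)*(-43255 - 39028) = -14142*(-82283) = 1163646186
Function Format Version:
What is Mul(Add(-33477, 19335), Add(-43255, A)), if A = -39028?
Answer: 1163646186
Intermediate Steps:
Mul(Add(-33477, 19335), Add(-43255, A)) = Mul(Add(-33477, 19335), Add(-43255, -39028)) = Mul(-14142, -82283) = 1163646186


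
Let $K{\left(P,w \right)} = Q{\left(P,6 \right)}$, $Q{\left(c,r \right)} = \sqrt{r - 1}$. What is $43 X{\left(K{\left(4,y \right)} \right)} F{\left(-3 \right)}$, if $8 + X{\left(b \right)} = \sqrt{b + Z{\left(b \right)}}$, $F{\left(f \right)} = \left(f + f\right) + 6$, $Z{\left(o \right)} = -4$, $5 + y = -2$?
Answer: $0$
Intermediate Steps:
$y = -7$ ($y = -5 - 2 = -7$)
$Q{\left(c,r \right)} = \sqrt{-1 + r}$
$K{\left(P,w \right)} = \sqrt{5}$ ($K{\left(P,w \right)} = \sqrt{-1 + 6} = \sqrt{5}$)
$F{\left(f \right)} = 6 + 2 f$ ($F{\left(f \right)} = 2 f + 6 = 6 + 2 f$)
$X{\left(b \right)} = -8 + \sqrt{-4 + b}$ ($X{\left(b \right)} = -8 + \sqrt{b - 4} = -8 + \sqrt{-4 + b}$)
$43 X{\left(K{\left(4,y \right)} \right)} F{\left(-3 \right)} = 43 \left(-8 + \sqrt{-4 + \sqrt{5}}\right) \left(6 + 2 \left(-3\right)\right) = \left(-344 + 43 \sqrt{-4 + \sqrt{5}}\right) \left(6 - 6\right) = \left(-344 + 43 \sqrt{-4 + \sqrt{5}}\right) 0 = 0$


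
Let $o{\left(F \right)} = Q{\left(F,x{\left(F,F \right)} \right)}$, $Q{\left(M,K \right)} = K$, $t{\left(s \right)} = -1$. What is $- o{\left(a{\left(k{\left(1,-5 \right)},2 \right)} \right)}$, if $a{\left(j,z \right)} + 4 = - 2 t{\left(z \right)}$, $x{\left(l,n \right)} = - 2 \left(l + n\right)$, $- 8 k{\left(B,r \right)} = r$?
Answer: $-8$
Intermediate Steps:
$k{\left(B,r \right)} = - \frac{r}{8}$
$x{\left(l,n \right)} = - 2 l - 2 n$
$a{\left(j,z \right)} = -2$ ($a{\left(j,z \right)} = -4 - -2 = -4 + 2 = -2$)
$o{\left(F \right)} = - 4 F$ ($o{\left(F \right)} = - 2 F - 2 F = - 4 F$)
$- o{\left(a{\left(k{\left(1,-5 \right)},2 \right)} \right)} = - \left(-4\right) \left(-2\right) = \left(-1\right) 8 = -8$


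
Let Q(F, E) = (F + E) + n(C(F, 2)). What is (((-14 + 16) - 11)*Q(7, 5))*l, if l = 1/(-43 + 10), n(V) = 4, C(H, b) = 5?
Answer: 48/11 ≈ 4.3636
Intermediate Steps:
Q(F, E) = 4 + E + F (Q(F, E) = (F + E) + 4 = (E + F) + 4 = 4 + E + F)
l = -1/33 (l = 1/(-33) = -1/33 ≈ -0.030303)
(((-14 + 16) - 11)*Q(7, 5))*l = (((-14 + 16) - 11)*(4 + 5 + 7))*(-1/33) = ((2 - 11)*16)*(-1/33) = -9*16*(-1/33) = -144*(-1/33) = 48/11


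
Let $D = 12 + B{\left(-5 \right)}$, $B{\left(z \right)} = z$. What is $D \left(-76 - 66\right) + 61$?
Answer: $-933$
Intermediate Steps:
$D = 7$ ($D = 12 - 5 = 7$)
$D \left(-76 - 66\right) + 61 = 7 \left(-76 - 66\right) + 61 = 7 \left(-142\right) + 61 = -994 + 61 = -933$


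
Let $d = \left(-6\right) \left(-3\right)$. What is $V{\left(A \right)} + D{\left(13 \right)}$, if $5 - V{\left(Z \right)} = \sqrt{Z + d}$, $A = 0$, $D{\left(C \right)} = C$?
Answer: $18 - 3 \sqrt{2} \approx 13.757$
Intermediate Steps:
$d = 18$
$V{\left(Z \right)} = 5 - \sqrt{18 + Z}$ ($V{\left(Z \right)} = 5 - \sqrt{Z + 18} = 5 - \sqrt{18 + Z}$)
$V{\left(A \right)} + D{\left(13 \right)} = \left(5 - \sqrt{18 + 0}\right) + 13 = \left(5 - \sqrt{18}\right) + 13 = \left(5 - 3 \sqrt{2}\right) + 13 = 18 - 3 \sqrt{2}$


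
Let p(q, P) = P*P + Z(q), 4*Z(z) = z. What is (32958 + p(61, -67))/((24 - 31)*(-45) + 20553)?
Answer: 149849/83472 ≈ 1.7952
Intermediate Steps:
Z(z) = z/4
p(q, P) = P² + q/4 (p(q, P) = P*P + q/4 = P² + q/4)
(32958 + p(61, -67))/((24 - 31)*(-45) + 20553) = (32958 + ((-67)² + (¼)*61))/((24 - 31)*(-45) + 20553) = (32958 + (4489 + 61/4))/(-7*(-45) + 20553) = (32958 + 18017/4)/(315 + 20553) = (149849/4)/20868 = (149849/4)*(1/20868) = 149849/83472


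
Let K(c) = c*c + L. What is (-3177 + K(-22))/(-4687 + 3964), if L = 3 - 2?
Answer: 2692/723 ≈ 3.7234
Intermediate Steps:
L = 1
K(c) = 1 + c² (K(c) = c*c + 1 = c² + 1 = 1 + c²)
(-3177 + K(-22))/(-4687 + 3964) = (-3177 + (1 + (-22)²))/(-4687 + 3964) = (-3177 + (1 + 484))/(-723) = (-3177 + 485)*(-1/723) = -2692*(-1/723) = 2692/723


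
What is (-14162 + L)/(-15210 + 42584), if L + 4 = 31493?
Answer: 17327/27374 ≈ 0.63297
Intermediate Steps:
L = 31489 (L = -4 + 31493 = 31489)
(-14162 + L)/(-15210 + 42584) = (-14162 + 31489)/(-15210 + 42584) = 17327/27374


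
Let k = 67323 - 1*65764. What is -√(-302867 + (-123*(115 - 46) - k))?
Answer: -I*√312913 ≈ -559.39*I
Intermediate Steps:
k = 1559 (k = 67323 - 65764 = 1559)
-√(-302867 + (-123*(115 - 46) - k)) = -√(-302867 + (-123*(115 - 46) - 1*1559)) = -√(-302867 + (-123*69 - 1559)) = -√(-302867 + (-8487 - 1559)) = -√(-302867 - 10046) = -√(-312913) = -I*√312913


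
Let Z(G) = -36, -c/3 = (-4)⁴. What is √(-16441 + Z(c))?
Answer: I*√16477 ≈ 128.36*I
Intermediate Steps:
c = -768 (c = -3*(-4)⁴ = -3*256 = -768)
√(-16441 + Z(c)) = √(-16441 - 36) = √(-16477) = I*√16477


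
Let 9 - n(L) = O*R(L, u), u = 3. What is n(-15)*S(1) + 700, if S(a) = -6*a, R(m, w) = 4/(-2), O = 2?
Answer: 622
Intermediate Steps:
R(m, w) = -2 (R(m, w) = 4*(-½) = -2)
n(L) = 13 (n(L) = 9 - 2*(-2) = 9 - 1*(-4) = 9 + 4 = 13)
n(-15)*S(1) + 700 = 13*(-6*1) + 700 = 13*(-6) + 700 = -78 + 700 = 622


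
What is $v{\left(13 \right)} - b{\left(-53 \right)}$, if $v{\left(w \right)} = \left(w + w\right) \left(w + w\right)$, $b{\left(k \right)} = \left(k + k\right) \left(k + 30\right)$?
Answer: $-1762$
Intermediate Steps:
$b{\left(k \right)} = 2 k \left(30 + k\right)$
$v{\left(w \right)} = 4 w^{2}$ ($v{\left(w \right)} = 2 w 2 w = 4 w^{2}$)
$v{\left(13 \right)} - b{\left(-53 \right)} = 4 \cdot 13^{2} - 2 \left(-53\right) \left(30 - 53\right) = 4 \cdot 169 - 2 \left(-53\right) \left(-23\right) = 676 - 2438 = -1762$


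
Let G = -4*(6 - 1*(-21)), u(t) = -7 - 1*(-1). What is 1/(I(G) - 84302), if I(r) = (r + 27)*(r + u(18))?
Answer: -1/75068 ≈ -1.3321e-5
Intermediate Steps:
u(t) = -6 (u(t) = -7 + 1 = -6)
G = -108 (G = -4*(6 + 21) = -4*27 = -108)
I(r) = (-6 + r)*(27 + r) (I(r) = (r + 27)*(r - 6) = (27 + r)*(-6 + r) = (-6 + r)*(27 + r))
1/(I(G) - 84302) = 1/((-162 + (-108)**2 + 21*(-108)) - 84302) = 1/((-162 + 11664 - 2268) - 84302) = 1/(9234 - 84302) = 1/(-75068) = -1/75068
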